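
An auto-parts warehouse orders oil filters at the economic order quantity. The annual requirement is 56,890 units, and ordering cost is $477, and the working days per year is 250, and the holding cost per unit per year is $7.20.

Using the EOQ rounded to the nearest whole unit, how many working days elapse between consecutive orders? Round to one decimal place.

Optimal lot size Q* = (2 × 56,890 × $477 / $7.2)^½ ≈ 2,745.53 → Q = 2,746 units
T = Q/D × 250 days = 2,746/56,890 × 250 = 12.067 days

12.1 days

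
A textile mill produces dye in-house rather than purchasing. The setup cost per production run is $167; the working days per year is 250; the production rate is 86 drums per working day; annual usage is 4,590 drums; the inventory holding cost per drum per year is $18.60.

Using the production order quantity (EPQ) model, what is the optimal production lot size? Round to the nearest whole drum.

324 drums

d = 4,590/250 = 18.3600 drums/day;  effective holding cost H(1 − d/p) = 18.6·(1 − 18.3600/86) = 14.62912
Q* = √(2DS / H_eff) = √(2·4,590·167 / 14.62912) ≈ 323.72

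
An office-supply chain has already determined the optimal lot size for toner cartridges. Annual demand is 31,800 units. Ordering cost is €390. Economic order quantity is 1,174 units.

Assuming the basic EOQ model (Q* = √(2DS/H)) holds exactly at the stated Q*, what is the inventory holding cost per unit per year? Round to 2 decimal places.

From Q* = √(2DS/H) ⇒ Q*² = 2DS/H.
H = 2DS / Q² = 2 × 31,800 × 390 / 1,174² = 17.9964

€18.00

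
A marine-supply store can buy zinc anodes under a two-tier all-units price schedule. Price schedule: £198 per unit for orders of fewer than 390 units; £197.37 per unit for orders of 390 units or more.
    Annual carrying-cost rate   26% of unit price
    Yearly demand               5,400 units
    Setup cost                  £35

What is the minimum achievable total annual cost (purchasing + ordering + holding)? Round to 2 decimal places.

£1,073,611.29

H₁ = 26%×£198 = £51.4800;  H₂ = 26%×£197.37 = £51.3162
EOQ₁ = √(2×5,400×35/51.4800) = 85.69  (< 390, feasible at tier 1)
EOQ₂ = √(2×5,400×35/51.3162) = 85.83  (< 390 → use Q = 390 at tier-2 price)
TC(tier 1 (EOQ₁), Q≈85.7) = £1,073,611.29
TC(tier 2, Q≈390.0) = £1,076,289.27
Minimum at tier 1 (EOQ₁): £1,073,611.29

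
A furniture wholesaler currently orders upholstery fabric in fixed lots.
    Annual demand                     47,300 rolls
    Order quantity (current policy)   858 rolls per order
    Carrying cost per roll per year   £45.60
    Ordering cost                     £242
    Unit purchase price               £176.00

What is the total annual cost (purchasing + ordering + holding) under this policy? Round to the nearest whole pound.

£8,357,703

Annual ordering cost = (D/Q)·S = (47,300/858) × 242 = £13,341.03
Annual holding cost  = (Q/2)·H = (858/2) × 45.6 = £19,562.40
Purchase cost = D·C = 47,300 × 176 = £8,324,800.00
Total = £13,341.03 + £19,562.40 + £8,324,800.00 = £8,357,703.43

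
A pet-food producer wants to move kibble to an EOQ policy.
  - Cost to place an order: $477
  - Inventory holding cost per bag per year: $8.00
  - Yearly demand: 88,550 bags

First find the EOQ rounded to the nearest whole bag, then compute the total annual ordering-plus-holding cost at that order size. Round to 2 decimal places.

Q* = √(2·D·S / H) = √(2·88,550·477 / 8) = √10,559,587.5 ≈ 3,249.55 → Q = 3,250 bags
Orders/yr = 88,550/3,250 = 27.246; ordering cost = 27.246 × $477 = $12,996.42
Average inventory = 3,250/2 = 1625; holding cost = 1625 × $8 = $13,000.00
Total = $12,996.42 + $13,000.00 = $25,996.42

$25,996.42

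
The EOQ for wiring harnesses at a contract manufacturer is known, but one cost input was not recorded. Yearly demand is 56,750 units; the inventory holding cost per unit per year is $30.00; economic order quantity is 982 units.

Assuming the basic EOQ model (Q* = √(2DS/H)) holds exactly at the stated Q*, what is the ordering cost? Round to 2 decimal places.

Since Q* = (2DS/H)^½, squaring gives Q*²·H = 2DS.
S = Q²H / (2D) = 982² × 30 / (2 × 56,750) = 254.8874

$254.89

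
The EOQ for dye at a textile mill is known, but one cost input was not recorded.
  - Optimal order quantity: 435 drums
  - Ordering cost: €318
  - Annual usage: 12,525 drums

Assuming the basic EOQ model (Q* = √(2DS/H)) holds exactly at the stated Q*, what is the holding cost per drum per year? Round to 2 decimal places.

€42.10

From Q* = √(2DS/H) ⇒ Q*² = 2DS/H.
H = 2DS / Q² = 2 × 12,525 × 318 / 435² = 42.0975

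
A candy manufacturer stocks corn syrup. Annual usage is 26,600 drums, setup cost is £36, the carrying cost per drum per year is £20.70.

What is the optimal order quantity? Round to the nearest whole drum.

2DS/H = 2·26,600·36/20.7 = 92,521.74
EOQ = √92,521.74 ≈ 304.17

304 drums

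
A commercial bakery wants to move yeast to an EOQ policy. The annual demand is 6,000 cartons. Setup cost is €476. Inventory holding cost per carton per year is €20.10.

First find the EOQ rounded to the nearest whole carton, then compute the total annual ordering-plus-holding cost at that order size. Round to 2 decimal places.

€10,715.00

Optimal lot size Q* = (2 × 6,000 × €476 / €20.1)^½ ≈ 533.08 → Q = 533 cartons
Annual ordering cost = (D/Q)·S = (6,000/533) × 476 = €5,358.35
Annual holding cost  = (Q/2)·H = (533/2) × 20.1 = €5,356.65
Total = €5,358.35 + €5,356.65 = €10,715.00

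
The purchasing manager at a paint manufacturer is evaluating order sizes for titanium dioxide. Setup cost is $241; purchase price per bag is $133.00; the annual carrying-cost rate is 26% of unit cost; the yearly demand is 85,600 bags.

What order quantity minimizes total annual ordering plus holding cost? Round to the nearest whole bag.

1,092 bags

Holding cost per bag per year: H = 26% × $133 = $34.5800
Optimal lot size Q* = (2 × 85,600 × $241 / $34.58)^½ ≈ 1,092.32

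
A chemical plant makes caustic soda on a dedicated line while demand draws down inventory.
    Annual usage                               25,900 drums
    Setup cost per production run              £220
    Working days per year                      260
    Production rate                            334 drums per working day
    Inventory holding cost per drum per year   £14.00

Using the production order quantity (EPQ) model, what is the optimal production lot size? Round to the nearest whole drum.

d = 25,900/260 = 99.6154 drums/day;  effective holding cost H(1 − d/p) = 14·(1 − 99.6154/334) = 9.82450
Q* = √(2DS / H_eff) = √(2·25,900·220 / 9.82450) ≈ 1,077.01

1,077 drums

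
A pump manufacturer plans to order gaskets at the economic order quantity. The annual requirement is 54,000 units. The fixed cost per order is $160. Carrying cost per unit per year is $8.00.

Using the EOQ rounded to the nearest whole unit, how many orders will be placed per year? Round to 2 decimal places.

EOQ = √(2DS/H) = √(2 × 54,000 × 160 / 8)
    = √(2,160,000.00) ≈ 1,469.69 → Q = 1,470
N = D/Q = 54,000/1,470 ≈ 36.735 orders/yr

36.73 orders per year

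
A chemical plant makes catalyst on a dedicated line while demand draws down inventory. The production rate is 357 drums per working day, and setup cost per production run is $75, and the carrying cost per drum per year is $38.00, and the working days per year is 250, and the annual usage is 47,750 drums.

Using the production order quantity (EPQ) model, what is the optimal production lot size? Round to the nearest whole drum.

637 drums

d = 47,750/250 = 191.0000 drums/day;  effective holding cost H(1 − d/p) = 38·(1 − 191.0000/357) = 17.66947
Q* = √(2DS / H_eff) = √(2·47,750·75 / 17.66947) ≈ 636.68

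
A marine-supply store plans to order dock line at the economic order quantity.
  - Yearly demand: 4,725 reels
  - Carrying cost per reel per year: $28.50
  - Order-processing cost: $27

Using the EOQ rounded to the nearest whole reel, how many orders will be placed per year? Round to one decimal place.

49.7 orders per year

2DS/H = 2·4,725·27/28.5 = 8,952.63
EOQ = √8,952.63 ≈ 94.62 → Q = 95
Orders per year = D/Q = 4,725 / 95 = 49.737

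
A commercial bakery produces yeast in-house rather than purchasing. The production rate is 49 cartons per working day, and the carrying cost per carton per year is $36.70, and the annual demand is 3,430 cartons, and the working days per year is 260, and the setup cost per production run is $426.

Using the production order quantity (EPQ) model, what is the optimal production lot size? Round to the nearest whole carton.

330 cartons

d = 3,430/260 = 13.1923 cartons/day;  effective holding cost H(1 − d/p) = 36.7·(1 − 13.1923/49) = 26.81923
Q* = √(2DS / H_eff) = √(2·3,430·426 / 26.81923) ≈ 330.10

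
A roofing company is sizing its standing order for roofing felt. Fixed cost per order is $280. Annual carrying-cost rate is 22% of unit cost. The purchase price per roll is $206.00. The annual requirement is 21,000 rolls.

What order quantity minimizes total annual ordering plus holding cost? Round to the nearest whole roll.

H = i·C = 0.22 × $206 = $45.3200 per roll-year
Q* = √(2·D·S / H) = √(2·21,000·280 / 45.32) = √259,488.1 ≈ 509.40

509 rolls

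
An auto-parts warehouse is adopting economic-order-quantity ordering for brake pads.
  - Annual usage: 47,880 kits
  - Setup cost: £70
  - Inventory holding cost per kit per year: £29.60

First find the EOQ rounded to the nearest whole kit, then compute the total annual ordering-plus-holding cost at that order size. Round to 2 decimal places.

£14,085.98

Q* = √(2·D·S / H) = √(2·47,880·70 / 29.6) = √226,459.5 ≈ 475.88 → Q = 476 kits
Orders/yr = 47,880/476 = 100.588; ordering cost = 100.588 × £70 = £7,041.18
Average inventory = 476/2 = 238; holding cost = 238 × £29.6 = £7,044.80
Total = £7,041.18 + £7,044.80 = £14,085.98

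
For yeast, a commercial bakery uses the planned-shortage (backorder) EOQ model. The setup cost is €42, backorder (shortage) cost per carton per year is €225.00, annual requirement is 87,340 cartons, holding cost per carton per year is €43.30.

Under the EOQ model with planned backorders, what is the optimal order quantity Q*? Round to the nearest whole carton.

Basic EOQ = √(2·87,340·42/43.3) = 411.626
Backorder adjustment √((H+b)/b) = √((43.3+225)/225) = 1.0920
Q* = 411.626 × 1.0920 ≈ 449.49

449 cartons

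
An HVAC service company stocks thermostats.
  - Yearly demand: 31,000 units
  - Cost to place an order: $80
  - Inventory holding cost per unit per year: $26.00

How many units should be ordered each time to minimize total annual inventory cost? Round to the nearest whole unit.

Optimal lot size Q* = (2 × 31,000 × $80 / $26)^½ ≈ 436.77

437 units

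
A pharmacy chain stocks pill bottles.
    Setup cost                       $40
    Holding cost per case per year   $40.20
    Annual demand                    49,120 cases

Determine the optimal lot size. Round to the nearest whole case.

2DS/H = 2·49,120·40/40.2 = 97,751.24
EOQ = √97,751.24 ≈ 312.65

313 cases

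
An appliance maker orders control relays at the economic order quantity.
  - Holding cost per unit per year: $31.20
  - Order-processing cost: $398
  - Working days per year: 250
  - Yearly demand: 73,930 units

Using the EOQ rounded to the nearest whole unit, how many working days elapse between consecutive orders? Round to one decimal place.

EOQ = √(2DS/H) = √(2 × 73,930 × 398 / 31.2)
    = √(1,886,162.82) ≈ 1,373.38 → Q = 1,373 units
T = Q/D × 250 days = 1,373/73,930 × 250 = 4.643 days

4.6 days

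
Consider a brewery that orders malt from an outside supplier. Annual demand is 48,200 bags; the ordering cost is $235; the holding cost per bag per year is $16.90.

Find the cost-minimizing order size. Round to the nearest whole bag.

1,158 bags

Optimal lot size Q* = (2 × 48,200 × $235 / $16.9)^½ ≈ 1,157.79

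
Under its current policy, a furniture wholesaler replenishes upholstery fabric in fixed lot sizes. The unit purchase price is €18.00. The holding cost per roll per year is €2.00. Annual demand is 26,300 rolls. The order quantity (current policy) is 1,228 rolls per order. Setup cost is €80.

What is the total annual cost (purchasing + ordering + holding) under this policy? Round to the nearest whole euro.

Orders/yr = 26,300/1,228 = 21.417; ordering cost = 21.417 × €80 = €1,713.36
Average inventory = 1,228/2 = 614; holding cost = 614 × €2 = €1,228.00
Purchase cost = D·C = 26,300 × 18 = €473,400.00
Total = €1,713.36 + €1,228.00 + €473,400.00 = €476,341.36

€476,341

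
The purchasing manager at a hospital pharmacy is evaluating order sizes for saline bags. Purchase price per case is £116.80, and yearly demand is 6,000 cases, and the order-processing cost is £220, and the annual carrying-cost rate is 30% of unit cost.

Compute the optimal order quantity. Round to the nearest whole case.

Holding cost per case per year: H = 30% × £116.8 = £35.0400
Q* = √(2·D·S / H) = √(2·6,000·220 / 35.04) = √75,342.5 ≈ 274.49

274 cases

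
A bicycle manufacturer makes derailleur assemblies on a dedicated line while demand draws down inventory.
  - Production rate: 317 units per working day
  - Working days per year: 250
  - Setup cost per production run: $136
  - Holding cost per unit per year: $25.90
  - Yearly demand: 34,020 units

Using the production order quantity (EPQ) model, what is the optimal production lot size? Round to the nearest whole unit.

Daily demand d = 34,020/250 = 136.080; p = 317; 1 − d/p = 0.57073
EPQ = √(2DS / (H(1 − d/p)))
    = √(2 × 34,020 × 136 / (25.9 × 0.57073)) ≈ 791.20

791 units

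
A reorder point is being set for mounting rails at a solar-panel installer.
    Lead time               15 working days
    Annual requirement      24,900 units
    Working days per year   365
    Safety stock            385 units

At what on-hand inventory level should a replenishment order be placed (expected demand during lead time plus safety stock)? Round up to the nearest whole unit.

1,409 units

Daily demand d = 24,900 / 365 = 68.219 units/day
Demand during lead time = 68.219 × 15 = 1,023.29
Reorder point = 1,023.29 + 385 = 1,408.29 → round up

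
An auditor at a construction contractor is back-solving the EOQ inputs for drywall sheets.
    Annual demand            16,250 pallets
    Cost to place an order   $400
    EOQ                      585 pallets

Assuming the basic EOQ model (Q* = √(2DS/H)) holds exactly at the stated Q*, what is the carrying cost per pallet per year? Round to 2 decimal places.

$37.99

From Q* = √(2DS/H) ⇒ Q*² = 2DS/H.
H = 2DS / Q² = 2 × 16,250 × 400 / 585² = 37.9867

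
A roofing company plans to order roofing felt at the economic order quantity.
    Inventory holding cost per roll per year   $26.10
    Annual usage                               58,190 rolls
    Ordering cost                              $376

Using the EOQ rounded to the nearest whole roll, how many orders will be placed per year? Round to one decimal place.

44.9 orders per year

Optimal lot size Q* = (2 × 58,190 × $376 / $26.1)^½ ≈ 1,294.83 → Q = 1,295
Orders per year = D/Q = 58,190 / 1,295 = 44.934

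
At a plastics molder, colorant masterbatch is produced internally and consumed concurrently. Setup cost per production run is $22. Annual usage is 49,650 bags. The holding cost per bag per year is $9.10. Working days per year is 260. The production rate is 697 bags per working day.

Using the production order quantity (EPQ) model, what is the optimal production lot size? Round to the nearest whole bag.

575 bags

d = 49,650/260 = 190.9615 bags/day;  effective holding cost H(1 − d/p) = 9.1·(1 − 190.9615/697) = 6.60681
Q* = √(2DS / H_eff) = √(2·49,650·22 / 6.60681) ≈ 575.03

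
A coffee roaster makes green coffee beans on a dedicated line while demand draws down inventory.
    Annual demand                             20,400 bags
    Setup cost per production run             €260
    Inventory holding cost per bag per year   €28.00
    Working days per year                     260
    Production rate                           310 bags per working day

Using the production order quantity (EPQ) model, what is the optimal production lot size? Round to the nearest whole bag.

Daily demand d = 20,400/260 = 78.462; p = 310; 1 − d/p = 0.74690
EPQ = √(2DS / (H(1 − d/p)))
    = √(2 × 20,400 × 260 / (28 × 0.74690)) ≈ 712.21

712 bags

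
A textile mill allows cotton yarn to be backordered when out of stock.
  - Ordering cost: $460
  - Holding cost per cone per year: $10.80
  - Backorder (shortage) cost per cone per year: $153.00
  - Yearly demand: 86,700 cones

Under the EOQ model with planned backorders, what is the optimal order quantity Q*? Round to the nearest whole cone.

2,812 cones

Basic EOQ = √(2·86,700·460/10.8) = 2,717.638
Backorder adjustment √((H+b)/b) = √((10.8+153)/153) = 1.0347
Q* = 2,717.638 × 1.0347 ≈ 2,811.92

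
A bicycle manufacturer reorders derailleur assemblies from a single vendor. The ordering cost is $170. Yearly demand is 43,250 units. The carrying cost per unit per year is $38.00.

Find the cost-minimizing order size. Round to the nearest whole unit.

Q* = √(2·D·S / H) = √(2·43,250·170 / 38) = √386,973.7 ≈ 622.07

622 units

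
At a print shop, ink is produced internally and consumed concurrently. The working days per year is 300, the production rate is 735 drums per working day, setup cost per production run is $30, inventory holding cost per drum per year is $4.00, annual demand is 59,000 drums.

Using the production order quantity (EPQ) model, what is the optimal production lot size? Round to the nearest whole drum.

d = 59,000/300 = 196.6667 drums/day;  effective holding cost H(1 − d/p) = 4·(1 − 196.6667/735) = 2.92971
Q* = √(2DS / H_eff) = √(2·59,000·30 / 2.92971) ≈ 1,099.23

1,099 drums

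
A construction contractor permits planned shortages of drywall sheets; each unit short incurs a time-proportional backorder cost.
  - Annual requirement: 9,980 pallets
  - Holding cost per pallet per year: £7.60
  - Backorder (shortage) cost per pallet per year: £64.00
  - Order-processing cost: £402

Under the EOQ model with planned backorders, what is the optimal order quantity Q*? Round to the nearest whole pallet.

Basic EOQ = √(2·9,980·402/7.6) = 1,027.511
Backorder adjustment √((H+b)/b) = √((7.6+64)/64) = 1.0577
Q* = 1,027.511 × 1.0577 ≈ 1,086.81

1,087 pallets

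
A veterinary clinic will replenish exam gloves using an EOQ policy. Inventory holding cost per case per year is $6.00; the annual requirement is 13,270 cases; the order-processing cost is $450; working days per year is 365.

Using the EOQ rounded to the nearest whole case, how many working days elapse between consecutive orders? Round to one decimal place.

Q* = √(2·D·S / H) = √(2·13,270·450 / 6) = √1,990,500.0 ≈ 1,410.85 → Q = 1,411 cases
Cycle time = (working days × Q)/D = (365 × 1,411) / 13,270 = 38.810 days

38.8 days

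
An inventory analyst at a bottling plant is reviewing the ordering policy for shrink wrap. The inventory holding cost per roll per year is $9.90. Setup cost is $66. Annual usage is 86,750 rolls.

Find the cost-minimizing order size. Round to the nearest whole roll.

1,075 rolls

Optimal lot size Q* = (2 × 86,750 × $66 / $9.9)^½ ≈ 1,075.48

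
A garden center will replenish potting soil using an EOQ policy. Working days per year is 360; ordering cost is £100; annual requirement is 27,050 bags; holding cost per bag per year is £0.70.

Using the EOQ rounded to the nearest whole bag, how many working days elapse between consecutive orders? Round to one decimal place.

37.0 days

EOQ = √(2DS/H) = √(2 × 27,050 × 100 / 0.7)
    = √(7,728,571.43) ≈ 2,780.03 → Q = 2,780 bags
Cycle time = (working days × Q)/D = (360 × 2,780) / 27,050 = 36.998 days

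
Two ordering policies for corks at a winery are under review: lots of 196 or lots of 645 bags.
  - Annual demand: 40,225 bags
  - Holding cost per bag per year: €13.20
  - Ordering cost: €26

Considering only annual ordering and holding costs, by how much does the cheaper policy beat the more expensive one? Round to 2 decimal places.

€751.10

TC(Q) = (D/Q)S + (Q/2)H
TC(196) = (40,225/196)×26 + (196/2)×13.2 = €6,629.57
TC(645) = (40,225/645)×26 + (645/2)×13.2 = €5,878.47
Lots of 645 are cheaper by €751.10.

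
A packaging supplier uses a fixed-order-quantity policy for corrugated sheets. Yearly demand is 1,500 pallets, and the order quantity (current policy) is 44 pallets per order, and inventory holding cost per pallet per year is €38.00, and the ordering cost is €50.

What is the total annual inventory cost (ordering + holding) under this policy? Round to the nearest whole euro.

€2,541

Ordering: D/Q × S = 1,500/44 × €50 = €1,704.55
Holding:  Q/2 × H = 44/2 × €38 = €836.00
Total = €1,704.55 + €836.00 = €2,540.55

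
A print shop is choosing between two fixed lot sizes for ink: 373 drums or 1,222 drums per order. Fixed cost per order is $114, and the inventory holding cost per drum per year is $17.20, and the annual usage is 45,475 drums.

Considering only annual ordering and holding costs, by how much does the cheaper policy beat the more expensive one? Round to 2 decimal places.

$2,354.78

Annual cost at Q: ordering D·S/Q plus holding Q·H/2.
TC(373) = (45,475/373)×114 + (373/2)×17.2 = $17,106.33
TC(1,222) = (45,475/1,222)×114 + (1,222/2)×17.2 = $14,751.55
|ΔTC| = |$17,106.33 − $14,751.55| = $2,354.78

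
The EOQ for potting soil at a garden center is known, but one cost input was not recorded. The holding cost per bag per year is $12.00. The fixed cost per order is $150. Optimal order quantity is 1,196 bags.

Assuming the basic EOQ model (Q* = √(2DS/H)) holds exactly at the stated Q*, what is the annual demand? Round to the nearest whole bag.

EOQ relation: Q² = 2DS/H, so rearrange for the unknown.
D = Q²H / (2S) = 1,196² × 12 / (2 × 150) = 57,216.64

57,217 bags per year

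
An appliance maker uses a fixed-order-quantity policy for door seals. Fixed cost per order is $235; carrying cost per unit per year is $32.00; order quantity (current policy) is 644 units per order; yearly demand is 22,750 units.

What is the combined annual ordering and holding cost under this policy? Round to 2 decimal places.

Annual ordering cost = (D/Q)·S = (22,750/644) × 235 = $8,301.63
Annual holding cost  = (Q/2)·H = (644/2) × 32 = $10,304.00
Total = $8,301.63 + $10,304.00 = $18,605.63

$18,605.63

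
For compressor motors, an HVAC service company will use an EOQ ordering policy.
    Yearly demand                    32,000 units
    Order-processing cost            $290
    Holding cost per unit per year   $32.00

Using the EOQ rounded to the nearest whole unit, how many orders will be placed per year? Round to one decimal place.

42.0 orders per year

Q* = √(2·D·S / H) = √(2·32,000·290 / 32) = √580,000.0 ≈ 761.58 → Q = 762
N = D/Q = 32,000/762 ≈ 41.995 orders/yr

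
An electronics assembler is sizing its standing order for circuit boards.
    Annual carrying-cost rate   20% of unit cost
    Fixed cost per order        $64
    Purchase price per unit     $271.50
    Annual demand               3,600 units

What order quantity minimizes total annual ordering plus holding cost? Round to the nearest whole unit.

92 units

Carrying cost H = $271.5 × 20% = $54.3000/unit/yr
EOQ = √(2DS/H) = √(2 × 3,600 × 64 / 54.3)
    = √(8,486.19) ≈ 92.12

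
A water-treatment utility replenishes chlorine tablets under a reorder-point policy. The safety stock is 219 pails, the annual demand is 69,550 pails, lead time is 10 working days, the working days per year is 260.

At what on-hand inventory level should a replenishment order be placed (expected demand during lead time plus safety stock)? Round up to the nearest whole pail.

Daily demand d = 69,550 / 260 = 267.500 pails/day
Demand during lead time = 267.500 × 10 = 2,675.00
Reorder point = 2,675.00 + 219 = 2,894.00 → round up

2,894 pails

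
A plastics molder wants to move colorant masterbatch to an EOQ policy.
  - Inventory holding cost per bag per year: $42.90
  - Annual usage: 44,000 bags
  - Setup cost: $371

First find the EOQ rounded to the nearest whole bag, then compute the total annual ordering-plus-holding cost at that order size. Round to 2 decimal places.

$37,424.58

Q* = √(2·D·S / H) = √(2·44,000·371 / 42.9) = √761,025.6 ≈ 872.37 → Q = 872 bags
Orders/yr = 44,000/872 = 50.459; ordering cost = 50.459 × $371 = $18,720.18
Average inventory = 872/2 = 436; holding cost = 436 × $42.9 = $18,704.40
Total = $18,720.18 + $18,704.40 = $37,424.58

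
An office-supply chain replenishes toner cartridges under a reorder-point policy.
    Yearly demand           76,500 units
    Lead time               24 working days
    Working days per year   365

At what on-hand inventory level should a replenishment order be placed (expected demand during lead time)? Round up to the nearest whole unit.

5,031 units

Daily demand d = 76,500 / 365 = 209.589 units/day
Demand during lead time = 209.589 × 24 = 5,030.14
Reorder point = 5,030.14 → round up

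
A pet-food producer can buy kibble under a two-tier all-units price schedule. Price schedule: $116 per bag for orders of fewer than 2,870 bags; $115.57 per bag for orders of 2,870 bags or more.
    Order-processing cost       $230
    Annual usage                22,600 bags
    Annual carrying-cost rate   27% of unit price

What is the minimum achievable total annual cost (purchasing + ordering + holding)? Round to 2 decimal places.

H₁ = 27%×$116 = $31.3200;  H₂ = 27%×$115.57 = $31.2039
EOQ₁ = √(2×22,600×230/31.3200) = 576.13  (< 2,870, feasible at tier 1)
EOQ₂ = √(2×22,600×230/31.2039) = 577.20  (< 2,870 → use Q = 2,870 at tier-2 price)
TC(tier 1 (EOQ₁), Q≈576.1) = $2,639,644.47
TC(tier 2, Q≈2,870.0) = $2,658,470.75
Minimum at tier 1 (EOQ₁): $2,639,644.47

$2,639,644.47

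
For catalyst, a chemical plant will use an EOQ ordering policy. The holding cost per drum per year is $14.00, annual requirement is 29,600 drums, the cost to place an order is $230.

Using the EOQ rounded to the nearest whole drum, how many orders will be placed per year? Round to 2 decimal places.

30.02 orders per year

Q* = √(2·D·S / H) = √(2·29,600·230 / 14) = √972,571.4 ≈ 986.19 → Q = 986
N = D/Q = 29,600/986 ≈ 30.020 orders/yr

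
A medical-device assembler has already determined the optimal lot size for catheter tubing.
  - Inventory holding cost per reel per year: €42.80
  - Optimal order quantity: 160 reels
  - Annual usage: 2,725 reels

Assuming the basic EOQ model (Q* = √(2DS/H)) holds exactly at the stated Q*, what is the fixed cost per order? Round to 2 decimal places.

EOQ relation: Q² = 2DS/H, so rearrange for the unknown.
S = Q²H / (2D) = 160² × 42.8 / (2 × 2,725) = 201.0422

€201.04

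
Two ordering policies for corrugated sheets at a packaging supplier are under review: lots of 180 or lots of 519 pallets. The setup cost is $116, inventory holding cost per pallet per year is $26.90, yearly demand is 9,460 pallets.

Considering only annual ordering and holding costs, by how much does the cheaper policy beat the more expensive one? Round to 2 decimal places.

$577.48

Annual cost at Q: ordering D·S/Q plus holding Q·H/2.
TC(180) = (9,460/180)×116 + (180/2)×26.9 = $8,517.44
TC(519) = (9,460/519)×116 + (519/2)×26.9 = $9,094.92
Cheaper: Q = 180.  Difference = $577.48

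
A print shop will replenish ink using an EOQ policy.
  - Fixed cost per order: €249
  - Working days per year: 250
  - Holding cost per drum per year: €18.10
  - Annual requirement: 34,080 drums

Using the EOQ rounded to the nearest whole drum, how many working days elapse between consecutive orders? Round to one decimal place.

Q* = √(2·D·S / H) = √(2·34,080·249 / 18.1) = √937,670.7 ≈ 968.33 → Q = 968 drums
T = Q/D × 250 days = 968/34,080 × 250 = 7.101 days

7.1 days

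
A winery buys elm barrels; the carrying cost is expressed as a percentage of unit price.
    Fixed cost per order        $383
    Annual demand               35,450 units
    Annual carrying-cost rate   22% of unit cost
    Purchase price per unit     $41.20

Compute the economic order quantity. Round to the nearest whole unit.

1,731 units

Holding cost per unit per year: H = 22% × $41.2 = $9.0640
Optimal lot size Q* = (2 × 35,450 × $383 / $9.064)^½ ≈ 1,730.86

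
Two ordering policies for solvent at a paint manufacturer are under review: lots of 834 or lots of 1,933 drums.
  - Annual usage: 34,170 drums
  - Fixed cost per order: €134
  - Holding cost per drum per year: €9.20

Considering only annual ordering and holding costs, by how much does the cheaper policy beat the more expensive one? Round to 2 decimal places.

€1,934.00

TC(Q) = (D/Q)S + (Q/2)H
TC(834) = (34,170/834)×134 + (834/2)×9.2 = €9,326.54
TC(1,933) = (34,170/1,933)×134 + (1,933/2)×9.2 = €11,260.54
Cheaper: Q = 834.  Difference = €1,934.00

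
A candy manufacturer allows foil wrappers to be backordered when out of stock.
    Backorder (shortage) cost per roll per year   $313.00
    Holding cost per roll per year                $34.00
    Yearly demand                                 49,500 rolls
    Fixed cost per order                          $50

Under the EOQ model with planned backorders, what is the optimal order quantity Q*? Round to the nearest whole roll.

Basic EOQ = √(2·49,500·50/34) = 381.560
Backorder adjustment √((H+b)/b) = √((34+313)/313) = 1.0529
Q* = 381.560 × 1.0529 ≈ 401.75

402 rolls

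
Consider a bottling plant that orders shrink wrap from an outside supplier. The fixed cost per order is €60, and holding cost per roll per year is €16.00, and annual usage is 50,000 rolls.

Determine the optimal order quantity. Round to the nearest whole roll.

Optimal lot size Q* = (2 × 50,000 × €60 / €16)^½ ≈ 612.37

612 rolls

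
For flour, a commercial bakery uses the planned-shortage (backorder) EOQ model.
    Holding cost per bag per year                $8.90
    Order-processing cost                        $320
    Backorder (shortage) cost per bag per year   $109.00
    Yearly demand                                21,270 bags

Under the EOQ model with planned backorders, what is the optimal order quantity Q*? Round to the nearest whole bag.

Q* = √(2DS/H) · √((H + b)/b)
   = √(2 × 21,270 × 320 / 8.9) · √((8.9 + 109) / 109)
   = 1,236.741 × 1.0400 ≈ 1,286.24

1,286 bags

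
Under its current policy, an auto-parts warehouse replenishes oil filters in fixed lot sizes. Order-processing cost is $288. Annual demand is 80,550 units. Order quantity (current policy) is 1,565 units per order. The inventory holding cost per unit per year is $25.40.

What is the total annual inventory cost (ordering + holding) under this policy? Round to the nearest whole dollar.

$34,699

Ordering: D/Q × S = 80,550/1,565 × $288 = $14,823.26
Holding:  Q/2 × H = 1,565/2 × $25.4 = $19,875.50
Total = $14,823.26 + $19,875.50 = $34,698.76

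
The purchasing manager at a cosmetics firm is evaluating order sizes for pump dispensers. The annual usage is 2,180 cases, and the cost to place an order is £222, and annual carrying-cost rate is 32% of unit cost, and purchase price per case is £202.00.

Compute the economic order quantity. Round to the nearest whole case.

Holding cost per case per year: H = 32% × £202 = £64.6400
Q* = √(2·D·S / H) = √(2·2,180·222 / 64.64) = √14,974.0 ≈ 122.37

122 cases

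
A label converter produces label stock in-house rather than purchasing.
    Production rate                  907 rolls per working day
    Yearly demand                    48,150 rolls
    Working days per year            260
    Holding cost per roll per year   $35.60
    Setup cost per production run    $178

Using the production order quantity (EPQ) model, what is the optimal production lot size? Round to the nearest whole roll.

778 rolls

Daily demand d = 48,150/260 = 185.192; p = 907; 1 − d/p = 0.79582
EPQ = √(2DS / (H(1 − d/p)))
    = √(2 × 48,150 × 178 / (35.6 × 0.79582)) ≈ 777.84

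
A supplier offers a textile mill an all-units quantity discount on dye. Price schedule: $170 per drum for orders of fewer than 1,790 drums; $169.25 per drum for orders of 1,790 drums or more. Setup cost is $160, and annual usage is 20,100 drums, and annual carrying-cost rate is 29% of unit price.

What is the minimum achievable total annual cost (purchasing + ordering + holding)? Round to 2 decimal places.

H₁ = 29%×$170 = $49.3000;  H₂ = 29%×$169.25 = $49.0825
EOQ₁ = √(2×20,100×160/49.3000) = 361.20  (< 1,790, feasible at tier 1)
EOQ₂ = √(2×20,100×160/49.0825) = 362.00  (< 1,790 → use Q = 1,790 at tier-2 price)
TC(tier 1 (EOQ₁), Q≈361.2) = $3,434,807.23
TC(tier 2, Q≈1,790.0) = $3,447,650.49
Minimum at tier 1 (EOQ₁): $3,434,807.23

$3,434,807.23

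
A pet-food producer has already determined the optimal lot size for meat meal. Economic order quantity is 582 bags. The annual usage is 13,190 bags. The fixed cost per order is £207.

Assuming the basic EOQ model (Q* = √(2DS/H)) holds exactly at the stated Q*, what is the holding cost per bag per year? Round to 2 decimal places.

Since Q* = (2DS/H)^½, squaring gives Q*²·H = 2DS.
H = 2DS / Q² = 2 × 13,190 × 207 / 582² = 16.1213

£16.12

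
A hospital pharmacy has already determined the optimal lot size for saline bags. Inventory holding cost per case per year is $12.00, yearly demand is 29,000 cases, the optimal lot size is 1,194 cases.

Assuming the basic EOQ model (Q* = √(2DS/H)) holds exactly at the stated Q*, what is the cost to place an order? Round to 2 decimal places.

$294.96

Since Q* = (2DS/H)^½, squaring gives Q*²·H = 2DS.
S = Q²H / (2D) = 1,194² × 12 / (2 × 29,000) = 294.9592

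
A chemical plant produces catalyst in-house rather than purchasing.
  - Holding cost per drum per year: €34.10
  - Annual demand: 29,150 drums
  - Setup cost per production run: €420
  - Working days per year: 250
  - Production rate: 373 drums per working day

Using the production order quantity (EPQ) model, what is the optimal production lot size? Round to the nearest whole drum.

1,022 drums

Daily demand d = 29,150/250 = 116.600; p = 373; 1 − d/p = 0.68740
EPQ = √(2DS / (H(1 − d/p)))
    = √(2 × 29,150 × 420 / (34.1 × 0.68740)) ≈ 1,022.06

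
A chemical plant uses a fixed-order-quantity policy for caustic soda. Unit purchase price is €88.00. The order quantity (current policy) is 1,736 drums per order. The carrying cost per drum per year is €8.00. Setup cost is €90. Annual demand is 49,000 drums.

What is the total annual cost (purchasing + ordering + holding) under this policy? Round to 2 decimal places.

€4,321,484.32

Annual ordering cost = (D/Q)·S = (49,000/1,736) × 90 = €2,540.32
Annual holding cost  = (Q/2)·H = (1,736/2) × 8 = €6,944.00
Purchase cost = D·C = 49,000 × 88 = €4,312,000.00
Total = €2,540.32 + €6,944.00 + €4,312,000.00 = €4,321,484.32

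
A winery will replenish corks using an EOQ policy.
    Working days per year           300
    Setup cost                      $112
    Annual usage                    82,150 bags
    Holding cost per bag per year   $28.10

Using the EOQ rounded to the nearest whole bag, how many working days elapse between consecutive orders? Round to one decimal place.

2DS/H = 2·82,150·112/28.1 = 654,861.21
EOQ = √654,861.21 ≈ 809.23 → Q = 809 bags
Cycle time = (working days × Q)/D = (300 × 809) / 82,150 = 2.954 days

3.0 days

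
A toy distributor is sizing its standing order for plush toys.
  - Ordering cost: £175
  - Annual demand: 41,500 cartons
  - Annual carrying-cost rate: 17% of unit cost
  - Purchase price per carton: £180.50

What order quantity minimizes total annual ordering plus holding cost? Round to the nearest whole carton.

688 cartons

Carrying cost H = £180.5 × 17% = £30.6850/carton/yr
2DS/H = 2·41,500·175/30.685 = 473,358.32
EOQ = √473,358.32 ≈ 688.01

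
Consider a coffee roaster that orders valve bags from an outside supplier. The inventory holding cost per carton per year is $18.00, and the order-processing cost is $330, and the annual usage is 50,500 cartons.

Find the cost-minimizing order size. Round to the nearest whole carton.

1,361 cartons

Q* = √(2·D·S / H) = √(2·50,500·330 / 18) = √1,851,666.7 ≈ 1,360.76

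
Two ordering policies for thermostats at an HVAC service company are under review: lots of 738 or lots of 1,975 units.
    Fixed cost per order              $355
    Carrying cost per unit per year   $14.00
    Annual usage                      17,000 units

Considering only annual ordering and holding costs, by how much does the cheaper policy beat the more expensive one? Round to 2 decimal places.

Annual cost at Q: ordering D·S/Q plus holding Q·H/2.
TC(738) = (17,000/738)×355 + (738/2)×14 = $13,343.51
TC(1,975) = (17,000/1,975)×355 + (1,975/2)×14 = $16,880.70
Lots of 738 are cheaper by $3,537.19.

$3,537.19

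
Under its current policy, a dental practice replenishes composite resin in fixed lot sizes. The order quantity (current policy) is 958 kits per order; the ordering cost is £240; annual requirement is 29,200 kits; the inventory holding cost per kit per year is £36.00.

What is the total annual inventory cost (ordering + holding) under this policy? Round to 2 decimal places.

£24,559.24

Ordering: D/Q × S = 29,200/958 × £240 = £7,315.24
Holding:  Q/2 × H = 958/2 × £36 = £17,244.00
Total = £7,315.24 + £17,244.00 = £24,559.24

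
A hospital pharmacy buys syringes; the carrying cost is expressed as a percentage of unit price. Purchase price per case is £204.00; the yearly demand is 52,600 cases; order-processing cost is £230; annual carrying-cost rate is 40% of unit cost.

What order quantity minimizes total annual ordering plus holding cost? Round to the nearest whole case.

545 cases

Holding cost per case per year: H = 40% × £204 = £81.6000
EOQ = √(2DS/H) = √(2 × 52,600 × 230 / 81.6)
    = √(296,519.61) ≈ 544.54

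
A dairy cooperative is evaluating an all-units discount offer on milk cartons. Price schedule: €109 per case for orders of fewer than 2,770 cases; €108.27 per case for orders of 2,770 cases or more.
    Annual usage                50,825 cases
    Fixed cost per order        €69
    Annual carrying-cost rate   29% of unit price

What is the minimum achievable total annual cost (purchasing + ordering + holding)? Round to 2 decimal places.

€5,547,575.43

H₁ = 29%×€109 = €31.6100;  H₂ = 29%×€108.27 = €31.3983
EOQ₁ = √(2×50,825×69/31.6100) = 471.05  (< 2,770, feasible at tier 1)
EOQ₂ = √(2×50,825×69/31.3983) = 472.63  (< 2,770 → use Q = 2,770 at tier-2 price)
TC(tier 1 (EOQ₁), Q≈471.0) = €5,554,814.86
TC(tier 2, Q≈2,770.0) = €5,547,575.43
Minimum at tier 2: €5,547,575.43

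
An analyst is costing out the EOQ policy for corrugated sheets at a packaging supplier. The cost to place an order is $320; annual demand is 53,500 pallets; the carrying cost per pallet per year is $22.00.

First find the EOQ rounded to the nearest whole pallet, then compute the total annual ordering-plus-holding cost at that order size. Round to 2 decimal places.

$27,445.95

Q* = √(2·D·S / H) = √(2·53,500·320 / 22) = √1,556,363.6 ≈ 1,247.54 → Q = 1,248 pallets
Ordering: D/Q × S = 53,500/1,248 × $320 = $13,717.95
Holding:  Q/2 × H = 1,248/2 × $22 = $13,728.00
Total = $13,717.95 + $13,728.00 = $27,445.95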